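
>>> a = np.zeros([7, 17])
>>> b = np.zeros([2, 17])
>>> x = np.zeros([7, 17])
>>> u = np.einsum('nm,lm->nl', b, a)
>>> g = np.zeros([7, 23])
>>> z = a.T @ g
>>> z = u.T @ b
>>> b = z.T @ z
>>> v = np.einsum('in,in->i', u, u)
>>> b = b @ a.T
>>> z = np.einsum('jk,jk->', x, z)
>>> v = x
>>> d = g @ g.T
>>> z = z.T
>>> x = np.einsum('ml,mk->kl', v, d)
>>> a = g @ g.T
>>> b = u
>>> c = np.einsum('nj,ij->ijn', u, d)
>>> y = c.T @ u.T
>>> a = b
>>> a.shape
(2, 7)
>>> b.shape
(2, 7)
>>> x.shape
(7, 17)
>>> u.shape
(2, 7)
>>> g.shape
(7, 23)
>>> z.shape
()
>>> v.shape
(7, 17)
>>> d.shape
(7, 7)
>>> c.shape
(7, 7, 2)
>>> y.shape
(2, 7, 2)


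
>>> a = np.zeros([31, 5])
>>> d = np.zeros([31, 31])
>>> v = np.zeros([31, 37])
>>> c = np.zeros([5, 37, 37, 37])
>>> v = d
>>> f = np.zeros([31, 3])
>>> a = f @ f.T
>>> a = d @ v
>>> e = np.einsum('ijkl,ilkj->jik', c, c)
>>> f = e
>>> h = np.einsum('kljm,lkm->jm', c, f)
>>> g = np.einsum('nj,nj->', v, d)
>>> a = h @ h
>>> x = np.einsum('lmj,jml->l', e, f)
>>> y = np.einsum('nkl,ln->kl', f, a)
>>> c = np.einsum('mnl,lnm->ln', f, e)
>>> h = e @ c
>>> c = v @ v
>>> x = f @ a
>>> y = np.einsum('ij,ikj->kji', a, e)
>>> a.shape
(37, 37)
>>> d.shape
(31, 31)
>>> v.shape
(31, 31)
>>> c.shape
(31, 31)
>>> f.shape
(37, 5, 37)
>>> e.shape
(37, 5, 37)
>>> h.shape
(37, 5, 5)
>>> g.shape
()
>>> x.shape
(37, 5, 37)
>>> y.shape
(5, 37, 37)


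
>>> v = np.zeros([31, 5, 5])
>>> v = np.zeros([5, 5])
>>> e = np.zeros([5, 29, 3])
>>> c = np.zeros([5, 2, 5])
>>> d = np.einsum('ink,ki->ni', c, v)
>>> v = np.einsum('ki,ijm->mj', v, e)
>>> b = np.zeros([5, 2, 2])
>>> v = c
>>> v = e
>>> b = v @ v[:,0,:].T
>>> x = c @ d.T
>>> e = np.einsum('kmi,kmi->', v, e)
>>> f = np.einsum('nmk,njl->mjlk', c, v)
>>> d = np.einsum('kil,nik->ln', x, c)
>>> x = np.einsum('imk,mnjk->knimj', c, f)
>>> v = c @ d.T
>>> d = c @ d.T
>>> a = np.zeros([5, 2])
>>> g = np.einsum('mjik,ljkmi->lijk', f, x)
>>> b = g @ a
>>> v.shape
(5, 2, 2)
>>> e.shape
()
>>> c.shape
(5, 2, 5)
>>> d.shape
(5, 2, 2)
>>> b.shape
(5, 3, 29, 2)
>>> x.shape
(5, 29, 5, 2, 3)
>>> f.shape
(2, 29, 3, 5)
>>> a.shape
(5, 2)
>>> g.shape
(5, 3, 29, 5)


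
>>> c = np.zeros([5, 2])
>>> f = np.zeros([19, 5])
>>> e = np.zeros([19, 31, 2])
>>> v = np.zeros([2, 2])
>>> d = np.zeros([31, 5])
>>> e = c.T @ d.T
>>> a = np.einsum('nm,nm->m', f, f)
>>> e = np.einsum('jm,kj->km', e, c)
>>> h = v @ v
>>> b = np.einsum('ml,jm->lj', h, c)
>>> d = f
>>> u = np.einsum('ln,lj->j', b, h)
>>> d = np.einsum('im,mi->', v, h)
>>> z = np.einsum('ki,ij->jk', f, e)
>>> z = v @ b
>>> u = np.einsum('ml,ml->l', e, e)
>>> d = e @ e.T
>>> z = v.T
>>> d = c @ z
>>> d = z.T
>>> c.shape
(5, 2)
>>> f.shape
(19, 5)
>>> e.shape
(5, 31)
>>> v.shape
(2, 2)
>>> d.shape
(2, 2)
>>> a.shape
(5,)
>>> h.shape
(2, 2)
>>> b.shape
(2, 5)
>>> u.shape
(31,)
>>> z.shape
(2, 2)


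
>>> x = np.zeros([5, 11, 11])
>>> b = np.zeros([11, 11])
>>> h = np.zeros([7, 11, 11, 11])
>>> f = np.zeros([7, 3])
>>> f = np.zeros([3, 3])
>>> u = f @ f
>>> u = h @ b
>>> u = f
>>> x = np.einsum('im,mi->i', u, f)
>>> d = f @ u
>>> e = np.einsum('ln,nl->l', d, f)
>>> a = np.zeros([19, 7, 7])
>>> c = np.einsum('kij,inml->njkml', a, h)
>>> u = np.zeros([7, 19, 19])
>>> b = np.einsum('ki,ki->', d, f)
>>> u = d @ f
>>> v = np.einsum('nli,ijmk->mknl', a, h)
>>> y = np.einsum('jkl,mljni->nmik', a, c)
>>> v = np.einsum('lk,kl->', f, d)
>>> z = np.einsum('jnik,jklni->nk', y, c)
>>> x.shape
(3,)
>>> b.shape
()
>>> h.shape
(7, 11, 11, 11)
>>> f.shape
(3, 3)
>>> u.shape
(3, 3)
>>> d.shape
(3, 3)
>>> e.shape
(3,)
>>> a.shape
(19, 7, 7)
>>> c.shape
(11, 7, 19, 11, 11)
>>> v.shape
()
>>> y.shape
(11, 11, 11, 7)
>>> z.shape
(11, 7)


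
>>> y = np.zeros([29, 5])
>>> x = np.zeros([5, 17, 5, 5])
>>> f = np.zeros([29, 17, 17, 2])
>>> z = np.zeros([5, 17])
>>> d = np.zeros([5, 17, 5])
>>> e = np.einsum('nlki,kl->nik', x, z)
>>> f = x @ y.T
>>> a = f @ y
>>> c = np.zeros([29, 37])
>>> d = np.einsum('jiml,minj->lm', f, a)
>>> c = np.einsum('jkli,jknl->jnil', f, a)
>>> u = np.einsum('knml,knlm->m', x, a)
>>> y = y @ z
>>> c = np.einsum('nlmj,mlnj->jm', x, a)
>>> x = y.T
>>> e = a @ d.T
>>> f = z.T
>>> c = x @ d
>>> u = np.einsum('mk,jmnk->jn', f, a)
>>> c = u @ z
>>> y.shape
(29, 17)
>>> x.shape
(17, 29)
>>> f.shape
(17, 5)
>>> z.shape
(5, 17)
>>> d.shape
(29, 5)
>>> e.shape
(5, 17, 5, 29)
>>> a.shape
(5, 17, 5, 5)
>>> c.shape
(5, 17)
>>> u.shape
(5, 5)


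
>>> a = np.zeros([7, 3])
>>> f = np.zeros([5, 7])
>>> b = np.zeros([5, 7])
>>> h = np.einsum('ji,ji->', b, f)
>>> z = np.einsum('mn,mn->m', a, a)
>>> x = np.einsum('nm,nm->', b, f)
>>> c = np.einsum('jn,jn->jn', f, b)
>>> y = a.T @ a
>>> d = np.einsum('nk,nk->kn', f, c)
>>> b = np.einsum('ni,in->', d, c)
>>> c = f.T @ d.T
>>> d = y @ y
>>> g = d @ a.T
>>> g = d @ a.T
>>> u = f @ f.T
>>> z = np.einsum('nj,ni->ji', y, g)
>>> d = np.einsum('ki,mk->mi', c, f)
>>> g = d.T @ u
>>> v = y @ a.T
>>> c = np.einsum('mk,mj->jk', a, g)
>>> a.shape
(7, 3)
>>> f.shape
(5, 7)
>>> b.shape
()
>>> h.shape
()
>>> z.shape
(3, 7)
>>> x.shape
()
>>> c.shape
(5, 3)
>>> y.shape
(3, 3)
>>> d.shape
(5, 7)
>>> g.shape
(7, 5)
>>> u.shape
(5, 5)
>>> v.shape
(3, 7)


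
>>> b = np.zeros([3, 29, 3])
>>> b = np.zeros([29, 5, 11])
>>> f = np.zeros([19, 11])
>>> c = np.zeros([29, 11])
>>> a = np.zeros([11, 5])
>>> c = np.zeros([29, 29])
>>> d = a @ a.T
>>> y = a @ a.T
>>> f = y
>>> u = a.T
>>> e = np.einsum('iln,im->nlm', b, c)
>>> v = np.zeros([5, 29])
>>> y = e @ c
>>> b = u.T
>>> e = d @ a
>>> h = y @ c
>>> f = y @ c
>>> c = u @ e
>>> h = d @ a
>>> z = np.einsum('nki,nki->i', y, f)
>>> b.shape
(11, 5)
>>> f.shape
(11, 5, 29)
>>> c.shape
(5, 5)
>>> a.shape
(11, 5)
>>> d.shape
(11, 11)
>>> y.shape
(11, 5, 29)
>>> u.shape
(5, 11)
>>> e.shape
(11, 5)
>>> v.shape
(5, 29)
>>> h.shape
(11, 5)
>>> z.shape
(29,)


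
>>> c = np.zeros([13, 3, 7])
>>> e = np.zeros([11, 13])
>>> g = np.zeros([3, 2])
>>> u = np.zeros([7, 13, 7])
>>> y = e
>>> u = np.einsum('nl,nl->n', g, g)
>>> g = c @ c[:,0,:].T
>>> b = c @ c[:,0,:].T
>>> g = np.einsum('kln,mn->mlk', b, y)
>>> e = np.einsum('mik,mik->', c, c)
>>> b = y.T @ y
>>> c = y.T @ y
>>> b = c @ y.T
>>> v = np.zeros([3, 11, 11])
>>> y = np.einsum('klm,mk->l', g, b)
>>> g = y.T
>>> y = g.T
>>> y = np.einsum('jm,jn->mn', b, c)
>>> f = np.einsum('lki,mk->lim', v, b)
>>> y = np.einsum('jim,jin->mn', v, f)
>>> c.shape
(13, 13)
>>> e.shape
()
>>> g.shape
(3,)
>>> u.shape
(3,)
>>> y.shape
(11, 13)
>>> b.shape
(13, 11)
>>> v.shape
(3, 11, 11)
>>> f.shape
(3, 11, 13)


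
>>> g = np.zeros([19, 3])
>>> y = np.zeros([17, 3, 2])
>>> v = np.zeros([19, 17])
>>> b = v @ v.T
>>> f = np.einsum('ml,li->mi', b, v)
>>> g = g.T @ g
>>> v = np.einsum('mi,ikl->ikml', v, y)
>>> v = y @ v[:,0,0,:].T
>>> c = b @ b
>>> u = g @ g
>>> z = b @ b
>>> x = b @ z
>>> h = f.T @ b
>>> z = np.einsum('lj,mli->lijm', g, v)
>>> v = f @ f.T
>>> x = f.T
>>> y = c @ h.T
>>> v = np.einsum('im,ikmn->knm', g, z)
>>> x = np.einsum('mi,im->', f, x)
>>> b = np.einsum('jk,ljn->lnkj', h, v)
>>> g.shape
(3, 3)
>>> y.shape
(19, 17)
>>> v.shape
(17, 17, 3)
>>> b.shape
(17, 3, 19, 17)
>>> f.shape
(19, 17)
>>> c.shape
(19, 19)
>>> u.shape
(3, 3)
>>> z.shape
(3, 17, 3, 17)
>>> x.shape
()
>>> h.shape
(17, 19)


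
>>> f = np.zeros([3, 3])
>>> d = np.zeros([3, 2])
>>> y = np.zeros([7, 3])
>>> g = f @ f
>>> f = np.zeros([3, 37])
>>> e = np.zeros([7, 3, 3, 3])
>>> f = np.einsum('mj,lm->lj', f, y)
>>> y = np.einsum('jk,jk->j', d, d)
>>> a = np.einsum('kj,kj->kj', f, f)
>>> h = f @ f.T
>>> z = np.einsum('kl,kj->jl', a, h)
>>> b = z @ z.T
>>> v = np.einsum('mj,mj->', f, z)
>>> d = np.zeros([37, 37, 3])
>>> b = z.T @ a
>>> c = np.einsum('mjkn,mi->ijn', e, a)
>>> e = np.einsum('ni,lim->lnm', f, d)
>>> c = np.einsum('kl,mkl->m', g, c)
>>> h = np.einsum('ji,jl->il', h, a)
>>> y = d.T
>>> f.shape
(7, 37)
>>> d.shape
(37, 37, 3)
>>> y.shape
(3, 37, 37)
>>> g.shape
(3, 3)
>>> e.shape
(37, 7, 3)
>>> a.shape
(7, 37)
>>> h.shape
(7, 37)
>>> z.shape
(7, 37)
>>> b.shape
(37, 37)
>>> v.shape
()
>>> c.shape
(37,)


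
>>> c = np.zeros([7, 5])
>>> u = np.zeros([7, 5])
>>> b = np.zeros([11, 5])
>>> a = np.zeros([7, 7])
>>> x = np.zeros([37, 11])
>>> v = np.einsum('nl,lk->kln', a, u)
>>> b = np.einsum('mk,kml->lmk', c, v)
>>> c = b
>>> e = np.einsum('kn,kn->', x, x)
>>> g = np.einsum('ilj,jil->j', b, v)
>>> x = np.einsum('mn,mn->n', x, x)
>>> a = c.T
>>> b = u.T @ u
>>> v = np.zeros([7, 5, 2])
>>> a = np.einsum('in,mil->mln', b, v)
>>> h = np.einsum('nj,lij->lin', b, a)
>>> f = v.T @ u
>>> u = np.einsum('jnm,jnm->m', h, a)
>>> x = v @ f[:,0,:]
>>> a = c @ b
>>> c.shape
(7, 7, 5)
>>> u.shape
(5,)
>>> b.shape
(5, 5)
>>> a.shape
(7, 7, 5)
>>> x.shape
(7, 5, 5)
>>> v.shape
(7, 5, 2)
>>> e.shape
()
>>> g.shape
(5,)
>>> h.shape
(7, 2, 5)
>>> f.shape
(2, 5, 5)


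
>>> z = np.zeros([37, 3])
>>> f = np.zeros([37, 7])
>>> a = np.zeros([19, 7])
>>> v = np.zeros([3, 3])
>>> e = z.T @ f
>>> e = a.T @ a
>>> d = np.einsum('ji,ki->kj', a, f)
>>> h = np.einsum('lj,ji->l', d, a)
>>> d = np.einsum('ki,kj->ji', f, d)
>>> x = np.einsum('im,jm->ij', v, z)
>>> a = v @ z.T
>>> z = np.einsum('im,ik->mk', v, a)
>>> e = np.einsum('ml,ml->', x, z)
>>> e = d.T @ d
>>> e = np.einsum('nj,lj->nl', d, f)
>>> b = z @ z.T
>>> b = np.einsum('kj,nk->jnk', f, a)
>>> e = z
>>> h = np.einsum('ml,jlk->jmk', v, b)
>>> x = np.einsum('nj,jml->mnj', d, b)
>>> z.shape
(3, 37)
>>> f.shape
(37, 7)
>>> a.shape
(3, 37)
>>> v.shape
(3, 3)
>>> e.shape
(3, 37)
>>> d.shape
(19, 7)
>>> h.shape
(7, 3, 37)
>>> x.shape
(3, 19, 7)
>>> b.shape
(7, 3, 37)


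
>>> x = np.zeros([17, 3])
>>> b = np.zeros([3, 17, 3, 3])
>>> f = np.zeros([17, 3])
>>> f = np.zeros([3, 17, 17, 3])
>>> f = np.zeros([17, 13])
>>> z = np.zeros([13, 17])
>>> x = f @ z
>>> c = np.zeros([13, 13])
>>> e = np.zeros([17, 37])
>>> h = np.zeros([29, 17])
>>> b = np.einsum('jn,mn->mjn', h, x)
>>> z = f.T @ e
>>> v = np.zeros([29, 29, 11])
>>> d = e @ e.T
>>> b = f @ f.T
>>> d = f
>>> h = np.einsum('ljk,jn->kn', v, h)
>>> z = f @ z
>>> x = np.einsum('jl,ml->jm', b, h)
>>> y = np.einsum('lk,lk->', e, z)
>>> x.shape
(17, 11)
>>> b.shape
(17, 17)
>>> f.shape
(17, 13)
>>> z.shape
(17, 37)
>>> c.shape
(13, 13)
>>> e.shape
(17, 37)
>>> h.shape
(11, 17)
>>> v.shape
(29, 29, 11)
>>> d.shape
(17, 13)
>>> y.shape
()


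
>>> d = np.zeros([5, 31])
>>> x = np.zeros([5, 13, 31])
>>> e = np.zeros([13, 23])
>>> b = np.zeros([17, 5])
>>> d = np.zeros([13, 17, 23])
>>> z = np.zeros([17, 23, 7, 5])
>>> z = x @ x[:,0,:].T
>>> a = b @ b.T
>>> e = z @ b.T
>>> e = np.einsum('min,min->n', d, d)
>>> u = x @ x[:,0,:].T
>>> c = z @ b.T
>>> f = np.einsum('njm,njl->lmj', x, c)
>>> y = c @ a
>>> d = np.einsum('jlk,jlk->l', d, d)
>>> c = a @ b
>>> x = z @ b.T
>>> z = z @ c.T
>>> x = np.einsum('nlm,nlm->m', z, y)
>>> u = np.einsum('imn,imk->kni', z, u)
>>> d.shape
(17,)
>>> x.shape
(17,)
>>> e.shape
(23,)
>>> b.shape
(17, 5)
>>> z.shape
(5, 13, 17)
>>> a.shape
(17, 17)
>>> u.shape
(5, 17, 5)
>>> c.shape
(17, 5)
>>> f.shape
(17, 31, 13)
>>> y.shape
(5, 13, 17)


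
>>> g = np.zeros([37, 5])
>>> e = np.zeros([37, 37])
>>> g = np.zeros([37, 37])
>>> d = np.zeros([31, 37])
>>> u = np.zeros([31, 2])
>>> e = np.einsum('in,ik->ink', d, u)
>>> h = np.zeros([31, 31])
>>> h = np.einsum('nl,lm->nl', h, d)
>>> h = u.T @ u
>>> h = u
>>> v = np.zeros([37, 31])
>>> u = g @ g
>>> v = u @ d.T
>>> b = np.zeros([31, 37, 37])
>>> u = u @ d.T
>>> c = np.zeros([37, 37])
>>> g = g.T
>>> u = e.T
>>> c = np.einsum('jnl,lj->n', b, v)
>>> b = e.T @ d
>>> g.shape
(37, 37)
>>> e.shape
(31, 37, 2)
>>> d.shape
(31, 37)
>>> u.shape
(2, 37, 31)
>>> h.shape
(31, 2)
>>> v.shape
(37, 31)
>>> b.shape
(2, 37, 37)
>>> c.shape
(37,)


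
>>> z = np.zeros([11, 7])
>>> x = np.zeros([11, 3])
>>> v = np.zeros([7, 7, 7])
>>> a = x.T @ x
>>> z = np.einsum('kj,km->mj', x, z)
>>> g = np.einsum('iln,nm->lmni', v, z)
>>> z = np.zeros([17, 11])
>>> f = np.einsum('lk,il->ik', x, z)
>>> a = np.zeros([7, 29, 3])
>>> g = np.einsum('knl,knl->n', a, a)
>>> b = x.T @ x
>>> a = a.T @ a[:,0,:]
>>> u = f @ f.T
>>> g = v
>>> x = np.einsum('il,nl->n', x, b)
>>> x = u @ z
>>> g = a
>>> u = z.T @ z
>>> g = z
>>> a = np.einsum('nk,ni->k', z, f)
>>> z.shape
(17, 11)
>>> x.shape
(17, 11)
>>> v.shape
(7, 7, 7)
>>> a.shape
(11,)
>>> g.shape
(17, 11)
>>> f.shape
(17, 3)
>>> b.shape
(3, 3)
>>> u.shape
(11, 11)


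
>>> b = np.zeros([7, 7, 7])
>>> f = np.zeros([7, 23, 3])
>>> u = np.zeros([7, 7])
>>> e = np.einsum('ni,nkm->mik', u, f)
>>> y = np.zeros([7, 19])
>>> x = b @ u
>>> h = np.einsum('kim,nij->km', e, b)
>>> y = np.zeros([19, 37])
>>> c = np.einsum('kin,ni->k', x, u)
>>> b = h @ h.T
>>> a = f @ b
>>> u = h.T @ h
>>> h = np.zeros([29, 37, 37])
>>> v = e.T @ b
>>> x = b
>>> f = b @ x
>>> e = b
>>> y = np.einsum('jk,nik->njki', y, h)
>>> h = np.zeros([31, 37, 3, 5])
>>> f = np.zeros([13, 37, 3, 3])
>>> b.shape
(3, 3)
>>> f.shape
(13, 37, 3, 3)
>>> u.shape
(23, 23)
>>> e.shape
(3, 3)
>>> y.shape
(29, 19, 37, 37)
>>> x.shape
(3, 3)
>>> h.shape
(31, 37, 3, 5)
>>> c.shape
(7,)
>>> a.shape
(7, 23, 3)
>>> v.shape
(23, 7, 3)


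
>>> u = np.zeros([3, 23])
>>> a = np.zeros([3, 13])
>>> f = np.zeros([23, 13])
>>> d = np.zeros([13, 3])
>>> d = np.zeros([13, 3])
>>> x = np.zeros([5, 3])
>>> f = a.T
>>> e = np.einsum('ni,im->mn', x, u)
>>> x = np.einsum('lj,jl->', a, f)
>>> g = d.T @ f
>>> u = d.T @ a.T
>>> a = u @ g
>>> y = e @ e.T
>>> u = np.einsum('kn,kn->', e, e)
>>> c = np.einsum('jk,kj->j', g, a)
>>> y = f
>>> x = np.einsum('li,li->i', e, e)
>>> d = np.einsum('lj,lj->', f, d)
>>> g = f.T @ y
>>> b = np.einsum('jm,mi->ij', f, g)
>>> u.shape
()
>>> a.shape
(3, 3)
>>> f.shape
(13, 3)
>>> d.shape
()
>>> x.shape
(5,)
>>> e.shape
(23, 5)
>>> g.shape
(3, 3)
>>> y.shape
(13, 3)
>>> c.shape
(3,)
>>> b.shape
(3, 13)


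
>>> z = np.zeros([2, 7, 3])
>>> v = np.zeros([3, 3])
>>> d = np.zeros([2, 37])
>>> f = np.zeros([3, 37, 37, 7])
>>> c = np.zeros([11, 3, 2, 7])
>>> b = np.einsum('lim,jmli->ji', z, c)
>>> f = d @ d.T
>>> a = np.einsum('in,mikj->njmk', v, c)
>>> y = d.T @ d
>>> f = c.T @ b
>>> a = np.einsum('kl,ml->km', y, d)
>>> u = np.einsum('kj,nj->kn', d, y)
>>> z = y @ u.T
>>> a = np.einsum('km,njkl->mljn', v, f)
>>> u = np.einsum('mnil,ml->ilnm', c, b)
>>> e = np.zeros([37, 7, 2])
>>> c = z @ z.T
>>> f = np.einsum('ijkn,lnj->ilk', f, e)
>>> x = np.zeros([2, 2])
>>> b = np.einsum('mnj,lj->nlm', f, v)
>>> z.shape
(37, 2)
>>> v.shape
(3, 3)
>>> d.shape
(2, 37)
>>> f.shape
(7, 37, 3)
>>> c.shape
(37, 37)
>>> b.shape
(37, 3, 7)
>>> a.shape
(3, 7, 2, 7)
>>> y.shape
(37, 37)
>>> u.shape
(2, 7, 3, 11)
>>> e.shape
(37, 7, 2)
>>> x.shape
(2, 2)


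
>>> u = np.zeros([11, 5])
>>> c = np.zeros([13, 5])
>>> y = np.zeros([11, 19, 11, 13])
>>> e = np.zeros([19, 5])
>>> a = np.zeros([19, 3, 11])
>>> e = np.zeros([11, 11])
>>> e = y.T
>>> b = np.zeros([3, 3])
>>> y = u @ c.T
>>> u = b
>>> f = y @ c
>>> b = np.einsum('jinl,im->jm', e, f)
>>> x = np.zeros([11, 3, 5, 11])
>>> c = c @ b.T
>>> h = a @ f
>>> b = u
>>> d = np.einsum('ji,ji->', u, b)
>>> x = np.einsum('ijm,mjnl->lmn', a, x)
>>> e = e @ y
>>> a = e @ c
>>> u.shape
(3, 3)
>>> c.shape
(13, 13)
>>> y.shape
(11, 13)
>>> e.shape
(13, 11, 19, 13)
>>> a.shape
(13, 11, 19, 13)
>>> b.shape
(3, 3)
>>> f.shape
(11, 5)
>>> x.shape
(11, 11, 5)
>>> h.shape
(19, 3, 5)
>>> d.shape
()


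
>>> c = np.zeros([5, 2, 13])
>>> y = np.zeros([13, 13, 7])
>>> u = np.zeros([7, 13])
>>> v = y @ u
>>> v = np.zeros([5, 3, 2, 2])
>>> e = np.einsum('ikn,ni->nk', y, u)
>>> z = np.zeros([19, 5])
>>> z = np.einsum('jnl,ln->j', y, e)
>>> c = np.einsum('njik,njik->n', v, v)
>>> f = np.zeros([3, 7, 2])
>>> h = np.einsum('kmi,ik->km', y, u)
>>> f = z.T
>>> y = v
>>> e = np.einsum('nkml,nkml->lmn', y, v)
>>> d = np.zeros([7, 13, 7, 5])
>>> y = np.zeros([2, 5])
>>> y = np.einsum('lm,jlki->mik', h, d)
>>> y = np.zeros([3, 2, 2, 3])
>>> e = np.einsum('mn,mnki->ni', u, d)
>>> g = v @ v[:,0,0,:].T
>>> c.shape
(5,)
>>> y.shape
(3, 2, 2, 3)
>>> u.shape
(7, 13)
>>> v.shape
(5, 3, 2, 2)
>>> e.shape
(13, 5)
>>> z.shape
(13,)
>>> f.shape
(13,)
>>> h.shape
(13, 13)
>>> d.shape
(7, 13, 7, 5)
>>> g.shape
(5, 3, 2, 5)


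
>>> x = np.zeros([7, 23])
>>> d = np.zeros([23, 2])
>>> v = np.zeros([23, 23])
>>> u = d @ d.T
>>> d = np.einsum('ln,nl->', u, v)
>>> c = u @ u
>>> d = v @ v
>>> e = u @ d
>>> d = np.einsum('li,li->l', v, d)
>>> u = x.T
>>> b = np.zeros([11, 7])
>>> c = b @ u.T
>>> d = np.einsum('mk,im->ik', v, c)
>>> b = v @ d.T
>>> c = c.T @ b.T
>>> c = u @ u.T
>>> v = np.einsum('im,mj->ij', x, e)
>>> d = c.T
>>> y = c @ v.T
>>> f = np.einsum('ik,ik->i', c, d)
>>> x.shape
(7, 23)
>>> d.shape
(23, 23)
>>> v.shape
(7, 23)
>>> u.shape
(23, 7)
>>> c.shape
(23, 23)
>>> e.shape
(23, 23)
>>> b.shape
(23, 11)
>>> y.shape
(23, 7)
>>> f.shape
(23,)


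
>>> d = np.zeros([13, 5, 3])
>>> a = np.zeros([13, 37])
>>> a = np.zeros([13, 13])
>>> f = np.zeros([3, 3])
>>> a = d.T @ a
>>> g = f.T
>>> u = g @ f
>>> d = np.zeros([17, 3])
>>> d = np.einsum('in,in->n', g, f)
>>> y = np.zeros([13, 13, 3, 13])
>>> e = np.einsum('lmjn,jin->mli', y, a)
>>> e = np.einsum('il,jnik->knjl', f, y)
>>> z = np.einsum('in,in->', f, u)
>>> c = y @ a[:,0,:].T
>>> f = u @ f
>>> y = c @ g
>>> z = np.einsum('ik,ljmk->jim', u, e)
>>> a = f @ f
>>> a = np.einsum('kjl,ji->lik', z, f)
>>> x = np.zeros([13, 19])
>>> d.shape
(3,)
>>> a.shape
(13, 3, 13)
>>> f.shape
(3, 3)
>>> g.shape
(3, 3)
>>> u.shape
(3, 3)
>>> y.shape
(13, 13, 3, 3)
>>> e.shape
(13, 13, 13, 3)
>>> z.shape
(13, 3, 13)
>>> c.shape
(13, 13, 3, 3)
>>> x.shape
(13, 19)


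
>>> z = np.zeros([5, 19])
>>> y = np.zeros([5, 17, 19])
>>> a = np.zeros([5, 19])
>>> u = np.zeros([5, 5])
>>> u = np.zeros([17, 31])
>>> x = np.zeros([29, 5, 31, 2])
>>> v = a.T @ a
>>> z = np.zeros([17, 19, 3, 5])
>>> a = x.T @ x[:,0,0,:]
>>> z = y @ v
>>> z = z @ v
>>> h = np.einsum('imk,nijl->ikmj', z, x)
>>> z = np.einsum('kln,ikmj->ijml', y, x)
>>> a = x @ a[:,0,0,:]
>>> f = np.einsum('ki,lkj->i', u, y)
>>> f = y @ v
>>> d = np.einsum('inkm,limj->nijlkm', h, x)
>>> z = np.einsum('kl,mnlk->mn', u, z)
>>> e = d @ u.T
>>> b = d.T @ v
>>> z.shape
(29, 2)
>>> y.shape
(5, 17, 19)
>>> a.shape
(29, 5, 31, 2)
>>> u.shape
(17, 31)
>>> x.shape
(29, 5, 31, 2)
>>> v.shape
(19, 19)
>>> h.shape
(5, 19, 17, 31)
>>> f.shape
(5, 17, 19)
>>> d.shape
(19, 5, 2, 29, 17, 31)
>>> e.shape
(19, 5, 2, 29, 17, 17)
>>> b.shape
(31, 17, 29, 2, 5, 19)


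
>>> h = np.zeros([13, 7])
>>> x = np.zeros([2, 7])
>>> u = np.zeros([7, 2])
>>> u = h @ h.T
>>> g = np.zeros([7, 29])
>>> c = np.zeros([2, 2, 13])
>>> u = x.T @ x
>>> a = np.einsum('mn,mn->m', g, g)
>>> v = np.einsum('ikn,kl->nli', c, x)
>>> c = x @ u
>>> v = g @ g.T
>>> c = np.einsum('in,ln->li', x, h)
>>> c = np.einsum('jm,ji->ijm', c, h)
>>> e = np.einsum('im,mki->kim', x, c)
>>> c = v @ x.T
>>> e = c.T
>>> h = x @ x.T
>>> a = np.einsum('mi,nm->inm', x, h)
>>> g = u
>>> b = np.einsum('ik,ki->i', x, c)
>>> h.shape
(2, 2)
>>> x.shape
(2, 7)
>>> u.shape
(7, 7)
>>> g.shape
(7, 7)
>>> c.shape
(7, 2)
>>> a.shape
(7, 2, 2)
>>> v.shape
(7, 7)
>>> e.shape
(2, 7)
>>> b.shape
(2,)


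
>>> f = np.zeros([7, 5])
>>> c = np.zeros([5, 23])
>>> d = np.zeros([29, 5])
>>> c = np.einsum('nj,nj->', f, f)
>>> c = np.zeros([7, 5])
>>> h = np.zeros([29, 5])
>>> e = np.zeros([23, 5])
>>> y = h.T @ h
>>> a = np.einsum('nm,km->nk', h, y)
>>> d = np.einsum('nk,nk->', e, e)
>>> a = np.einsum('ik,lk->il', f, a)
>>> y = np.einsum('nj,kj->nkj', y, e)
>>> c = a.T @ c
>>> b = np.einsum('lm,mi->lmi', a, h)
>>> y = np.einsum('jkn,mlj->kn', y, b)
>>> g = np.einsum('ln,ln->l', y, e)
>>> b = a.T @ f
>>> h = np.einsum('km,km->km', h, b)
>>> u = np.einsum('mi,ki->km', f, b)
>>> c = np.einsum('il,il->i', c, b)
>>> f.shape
(7, 5)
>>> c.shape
(29,)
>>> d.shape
()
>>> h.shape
(29, 5)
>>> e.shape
(23, 5)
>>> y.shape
(23, 5)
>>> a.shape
(7, 29)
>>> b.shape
(29, 5)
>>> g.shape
(23,)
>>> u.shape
(29, 7)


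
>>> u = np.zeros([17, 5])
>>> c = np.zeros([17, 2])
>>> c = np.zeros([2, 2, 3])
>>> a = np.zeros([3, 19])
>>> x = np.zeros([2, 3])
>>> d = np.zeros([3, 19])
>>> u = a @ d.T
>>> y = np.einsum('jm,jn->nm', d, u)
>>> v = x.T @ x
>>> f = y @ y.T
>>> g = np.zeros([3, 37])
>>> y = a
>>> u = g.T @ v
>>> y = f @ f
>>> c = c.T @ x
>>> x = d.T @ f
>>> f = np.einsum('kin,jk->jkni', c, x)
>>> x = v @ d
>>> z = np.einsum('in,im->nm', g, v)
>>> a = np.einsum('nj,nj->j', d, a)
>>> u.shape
(37, 3)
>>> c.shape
(3, 2, 3)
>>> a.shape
(19,)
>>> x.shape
(3, 19)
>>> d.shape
(3, 19)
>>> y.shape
(3, 3)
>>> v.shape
(3, 3)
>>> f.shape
(19, 3, 3, 2)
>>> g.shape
(3, 37)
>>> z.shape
(37, 3)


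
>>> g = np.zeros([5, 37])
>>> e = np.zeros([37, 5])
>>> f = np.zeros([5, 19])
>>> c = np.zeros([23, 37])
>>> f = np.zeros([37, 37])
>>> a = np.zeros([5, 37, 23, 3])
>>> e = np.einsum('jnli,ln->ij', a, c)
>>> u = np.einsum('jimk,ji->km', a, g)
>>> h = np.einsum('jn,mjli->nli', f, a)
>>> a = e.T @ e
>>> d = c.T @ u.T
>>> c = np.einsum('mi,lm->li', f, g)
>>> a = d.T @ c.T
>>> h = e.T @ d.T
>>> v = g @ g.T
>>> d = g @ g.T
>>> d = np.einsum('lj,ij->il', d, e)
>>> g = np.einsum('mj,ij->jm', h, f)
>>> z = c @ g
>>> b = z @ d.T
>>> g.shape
(37, 5)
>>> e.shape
(3, 5)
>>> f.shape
(37, 37)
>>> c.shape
(5, 37)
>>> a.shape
(3, 5)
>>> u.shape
(3, 23)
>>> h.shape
(5, 37)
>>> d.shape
(3, 5)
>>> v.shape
(5, 5)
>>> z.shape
(5, 5)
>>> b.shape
(5, 3)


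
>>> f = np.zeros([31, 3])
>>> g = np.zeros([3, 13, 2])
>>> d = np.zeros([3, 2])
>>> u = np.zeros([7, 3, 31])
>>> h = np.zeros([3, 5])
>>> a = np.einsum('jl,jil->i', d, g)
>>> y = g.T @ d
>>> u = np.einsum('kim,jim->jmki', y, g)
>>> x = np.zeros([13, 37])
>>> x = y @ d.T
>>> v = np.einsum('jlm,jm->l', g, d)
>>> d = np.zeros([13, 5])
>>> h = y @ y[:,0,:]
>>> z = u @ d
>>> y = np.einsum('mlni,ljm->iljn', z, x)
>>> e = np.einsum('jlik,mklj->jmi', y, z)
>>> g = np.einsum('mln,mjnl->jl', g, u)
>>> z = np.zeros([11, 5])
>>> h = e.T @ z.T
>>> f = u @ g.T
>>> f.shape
(3, 2, 2, 2)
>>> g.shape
(2, 13)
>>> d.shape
(13, 5)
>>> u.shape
(3, 2, 2, 13)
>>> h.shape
(13, 3, 11)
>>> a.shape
(13,)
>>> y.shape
(5, 2, 13, 2)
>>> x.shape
(2, 13, 3)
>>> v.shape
(13,)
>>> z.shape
(11, 5)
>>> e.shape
(5, 3, 13)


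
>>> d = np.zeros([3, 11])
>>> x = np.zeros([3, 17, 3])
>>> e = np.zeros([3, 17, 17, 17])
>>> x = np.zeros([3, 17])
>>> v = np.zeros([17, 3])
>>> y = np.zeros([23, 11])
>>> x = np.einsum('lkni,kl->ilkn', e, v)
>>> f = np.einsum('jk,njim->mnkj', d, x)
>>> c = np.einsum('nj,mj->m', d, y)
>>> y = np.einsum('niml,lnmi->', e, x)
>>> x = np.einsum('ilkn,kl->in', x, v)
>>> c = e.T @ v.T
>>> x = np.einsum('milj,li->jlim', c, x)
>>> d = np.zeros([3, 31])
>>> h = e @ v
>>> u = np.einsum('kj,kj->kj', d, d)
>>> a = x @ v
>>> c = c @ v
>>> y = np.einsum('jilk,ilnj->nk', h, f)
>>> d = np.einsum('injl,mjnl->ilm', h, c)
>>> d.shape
(3, 3, 17)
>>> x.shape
(17, 17, 17, 17)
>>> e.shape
(3, 17, 17, 17)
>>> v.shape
(17, 3)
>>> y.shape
(11, 3)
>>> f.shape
(17, 17, 11, 3)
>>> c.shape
(17, 17, 17, 3)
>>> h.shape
(3, 17, 17, 3)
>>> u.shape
(3, 31)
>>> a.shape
(17, 17, 17, 3)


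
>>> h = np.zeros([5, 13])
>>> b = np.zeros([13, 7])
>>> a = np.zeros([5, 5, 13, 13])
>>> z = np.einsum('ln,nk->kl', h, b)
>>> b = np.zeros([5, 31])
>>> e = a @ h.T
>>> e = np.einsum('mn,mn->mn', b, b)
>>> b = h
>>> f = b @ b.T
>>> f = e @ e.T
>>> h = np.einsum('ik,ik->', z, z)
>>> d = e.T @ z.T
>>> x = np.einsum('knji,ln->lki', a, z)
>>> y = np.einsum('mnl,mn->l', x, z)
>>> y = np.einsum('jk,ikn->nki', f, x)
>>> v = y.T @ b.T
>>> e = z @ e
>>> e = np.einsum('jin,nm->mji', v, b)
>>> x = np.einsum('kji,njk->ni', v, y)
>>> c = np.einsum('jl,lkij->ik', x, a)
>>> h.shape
()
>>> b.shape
(5, 13)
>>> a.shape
(5, 5, 13, 13)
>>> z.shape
(7, 5)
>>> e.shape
(13, 7, 5)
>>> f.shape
(5, 5)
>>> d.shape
(31, 7)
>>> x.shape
(13, 5)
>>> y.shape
(13, 5, 7)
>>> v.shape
(7, 5, 5)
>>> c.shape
(13, 5)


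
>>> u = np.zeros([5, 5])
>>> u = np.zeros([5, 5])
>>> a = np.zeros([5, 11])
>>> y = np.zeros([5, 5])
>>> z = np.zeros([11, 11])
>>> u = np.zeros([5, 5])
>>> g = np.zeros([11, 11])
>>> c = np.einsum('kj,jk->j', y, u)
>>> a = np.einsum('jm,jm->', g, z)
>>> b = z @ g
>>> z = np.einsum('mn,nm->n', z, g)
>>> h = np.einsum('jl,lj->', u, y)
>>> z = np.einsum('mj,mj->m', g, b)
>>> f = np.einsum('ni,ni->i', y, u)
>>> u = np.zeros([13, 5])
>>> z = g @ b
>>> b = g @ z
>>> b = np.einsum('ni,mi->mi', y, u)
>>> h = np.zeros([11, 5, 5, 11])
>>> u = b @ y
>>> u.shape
(13, 5)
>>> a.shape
()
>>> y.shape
(5, 5)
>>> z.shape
(11, 11)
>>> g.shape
(11, 11)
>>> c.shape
(5,)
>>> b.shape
(13, 5)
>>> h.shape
(11, 5, 5, 11)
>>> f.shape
(5,)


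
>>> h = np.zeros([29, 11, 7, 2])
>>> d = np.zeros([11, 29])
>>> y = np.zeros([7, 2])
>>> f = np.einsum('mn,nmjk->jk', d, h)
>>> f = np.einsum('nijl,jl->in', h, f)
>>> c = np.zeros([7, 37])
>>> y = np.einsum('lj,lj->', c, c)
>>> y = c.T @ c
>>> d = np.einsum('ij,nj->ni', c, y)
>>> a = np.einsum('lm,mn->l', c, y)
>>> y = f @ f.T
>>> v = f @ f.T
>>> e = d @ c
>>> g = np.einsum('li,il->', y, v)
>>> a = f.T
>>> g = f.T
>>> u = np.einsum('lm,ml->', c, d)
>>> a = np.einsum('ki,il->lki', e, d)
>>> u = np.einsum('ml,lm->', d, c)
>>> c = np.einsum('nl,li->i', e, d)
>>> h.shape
(29, 11, 7, 2)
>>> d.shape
(37, 7)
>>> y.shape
(11, 11)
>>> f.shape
(11, 29)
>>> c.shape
(7,)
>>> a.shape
(7, 37, 37)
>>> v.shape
(11, 11)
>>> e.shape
(37, 37)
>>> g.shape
(29, 11)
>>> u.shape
()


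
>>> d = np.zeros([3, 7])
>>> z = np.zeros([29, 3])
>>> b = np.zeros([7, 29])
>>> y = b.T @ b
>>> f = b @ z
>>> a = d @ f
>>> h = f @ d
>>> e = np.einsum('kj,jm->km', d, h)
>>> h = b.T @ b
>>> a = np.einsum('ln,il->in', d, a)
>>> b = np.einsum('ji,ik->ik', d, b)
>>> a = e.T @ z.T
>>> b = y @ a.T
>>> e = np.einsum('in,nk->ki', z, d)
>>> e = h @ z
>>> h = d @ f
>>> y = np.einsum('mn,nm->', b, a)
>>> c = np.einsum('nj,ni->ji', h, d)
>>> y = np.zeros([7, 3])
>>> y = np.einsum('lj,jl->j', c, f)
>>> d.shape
(3, 7)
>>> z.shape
(29, 3)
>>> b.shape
(29, 7)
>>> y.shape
(7,)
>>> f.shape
(7, 3)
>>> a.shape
(7, 29)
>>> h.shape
(3, 3)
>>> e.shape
(29, 3)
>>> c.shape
(3, 7)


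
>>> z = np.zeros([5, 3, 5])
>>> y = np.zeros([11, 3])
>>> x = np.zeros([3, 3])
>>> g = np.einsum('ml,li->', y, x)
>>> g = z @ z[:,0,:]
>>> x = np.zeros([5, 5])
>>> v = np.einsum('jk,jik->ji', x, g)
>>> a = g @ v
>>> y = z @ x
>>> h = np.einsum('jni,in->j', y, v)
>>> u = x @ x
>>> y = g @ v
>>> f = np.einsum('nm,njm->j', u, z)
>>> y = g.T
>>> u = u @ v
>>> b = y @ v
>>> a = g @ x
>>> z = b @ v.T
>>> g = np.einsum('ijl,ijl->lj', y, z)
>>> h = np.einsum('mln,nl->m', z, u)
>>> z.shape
(5, 3, 5)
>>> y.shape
(5, 3, 5)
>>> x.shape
(5, 5)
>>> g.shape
(5, 3)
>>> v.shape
(5, 3)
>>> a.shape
(5, 3, 5)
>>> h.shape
(5,)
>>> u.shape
(5, 3)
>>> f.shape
(3,)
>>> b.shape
(5, 3, 3)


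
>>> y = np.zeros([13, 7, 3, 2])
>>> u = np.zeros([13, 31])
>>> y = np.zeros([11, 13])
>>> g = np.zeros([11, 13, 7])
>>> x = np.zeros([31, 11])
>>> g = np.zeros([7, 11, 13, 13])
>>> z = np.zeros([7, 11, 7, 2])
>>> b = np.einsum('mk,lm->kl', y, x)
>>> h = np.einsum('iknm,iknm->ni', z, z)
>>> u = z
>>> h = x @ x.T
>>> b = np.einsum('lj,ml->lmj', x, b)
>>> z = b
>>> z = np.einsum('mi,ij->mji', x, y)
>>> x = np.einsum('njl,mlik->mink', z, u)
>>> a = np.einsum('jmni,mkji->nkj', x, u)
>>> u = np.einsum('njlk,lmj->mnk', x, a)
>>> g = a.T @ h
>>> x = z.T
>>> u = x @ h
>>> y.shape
(11, 13)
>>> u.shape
(11, 13, 31)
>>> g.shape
(7, 11, 31)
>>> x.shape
(11, 13, 31)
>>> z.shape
(31, 13, 11)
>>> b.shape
(31, 13, 11)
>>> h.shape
(31, 31)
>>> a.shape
(31, 11, 7)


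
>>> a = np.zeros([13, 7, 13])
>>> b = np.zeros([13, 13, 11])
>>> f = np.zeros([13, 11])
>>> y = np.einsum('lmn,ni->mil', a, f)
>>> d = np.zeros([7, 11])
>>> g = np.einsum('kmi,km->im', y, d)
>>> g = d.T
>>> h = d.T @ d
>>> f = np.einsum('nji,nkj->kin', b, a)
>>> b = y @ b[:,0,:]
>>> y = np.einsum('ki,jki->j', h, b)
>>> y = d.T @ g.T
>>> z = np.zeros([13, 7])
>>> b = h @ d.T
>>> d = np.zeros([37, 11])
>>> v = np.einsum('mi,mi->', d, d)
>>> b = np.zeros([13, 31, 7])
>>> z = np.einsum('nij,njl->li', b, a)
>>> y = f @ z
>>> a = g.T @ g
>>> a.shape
(7, 7)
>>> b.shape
(13, 31, 7)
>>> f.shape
(7, 11, 13)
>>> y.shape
(7, 11, 31)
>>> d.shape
(37, 11)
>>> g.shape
(11, 7)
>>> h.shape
(11, 11)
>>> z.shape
(13, 31)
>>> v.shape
()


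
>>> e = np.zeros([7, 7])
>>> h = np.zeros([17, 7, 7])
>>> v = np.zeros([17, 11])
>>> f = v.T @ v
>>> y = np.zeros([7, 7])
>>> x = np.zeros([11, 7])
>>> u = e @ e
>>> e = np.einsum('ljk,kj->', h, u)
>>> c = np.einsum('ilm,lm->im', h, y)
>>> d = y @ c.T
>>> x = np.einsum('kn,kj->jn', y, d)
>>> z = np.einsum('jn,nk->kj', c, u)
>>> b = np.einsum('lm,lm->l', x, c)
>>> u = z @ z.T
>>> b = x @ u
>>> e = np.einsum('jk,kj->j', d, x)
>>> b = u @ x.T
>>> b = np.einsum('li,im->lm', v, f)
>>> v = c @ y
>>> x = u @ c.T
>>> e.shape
(7,)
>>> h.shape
(17, 7, 7)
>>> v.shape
(17, 7)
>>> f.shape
(11, 11)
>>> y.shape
(7, 7)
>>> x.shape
(7, 17)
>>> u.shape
(7, 7)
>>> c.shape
(17, 7)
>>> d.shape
(7, 17)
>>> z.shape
(7, 17)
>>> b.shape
(17, 11)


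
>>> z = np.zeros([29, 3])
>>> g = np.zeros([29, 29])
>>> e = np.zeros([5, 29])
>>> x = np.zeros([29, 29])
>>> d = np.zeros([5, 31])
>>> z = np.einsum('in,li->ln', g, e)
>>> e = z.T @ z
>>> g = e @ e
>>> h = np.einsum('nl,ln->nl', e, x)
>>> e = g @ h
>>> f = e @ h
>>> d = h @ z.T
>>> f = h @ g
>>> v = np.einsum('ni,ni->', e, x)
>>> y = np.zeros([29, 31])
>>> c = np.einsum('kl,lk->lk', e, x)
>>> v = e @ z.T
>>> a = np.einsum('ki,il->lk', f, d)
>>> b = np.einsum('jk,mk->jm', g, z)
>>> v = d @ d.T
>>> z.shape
(5, 29)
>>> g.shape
(29, 29)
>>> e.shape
(29, 29)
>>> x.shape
(29, 29)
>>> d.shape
(29, 5)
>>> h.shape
(29, 29)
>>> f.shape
(29, 29)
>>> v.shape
(29, 29)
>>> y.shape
(29, 31)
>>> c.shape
(29, 29)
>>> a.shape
(5, 29)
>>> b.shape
(29, 5)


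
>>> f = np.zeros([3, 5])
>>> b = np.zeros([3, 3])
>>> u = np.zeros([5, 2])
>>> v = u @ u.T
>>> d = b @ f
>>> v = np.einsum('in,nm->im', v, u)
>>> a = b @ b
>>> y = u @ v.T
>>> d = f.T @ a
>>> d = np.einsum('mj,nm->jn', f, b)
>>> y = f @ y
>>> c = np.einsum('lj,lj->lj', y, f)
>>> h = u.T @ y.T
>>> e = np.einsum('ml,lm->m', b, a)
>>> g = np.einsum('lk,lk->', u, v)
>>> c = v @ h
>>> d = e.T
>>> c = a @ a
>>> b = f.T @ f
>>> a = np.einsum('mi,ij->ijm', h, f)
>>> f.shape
(3, 5)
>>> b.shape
(5, 5)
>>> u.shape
(5, 2)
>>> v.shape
(5, 2)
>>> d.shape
(3,)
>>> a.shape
(3, 5, 2)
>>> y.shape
(3, 5)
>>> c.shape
(3, 3)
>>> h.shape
(2, 3)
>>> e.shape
(3,)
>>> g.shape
()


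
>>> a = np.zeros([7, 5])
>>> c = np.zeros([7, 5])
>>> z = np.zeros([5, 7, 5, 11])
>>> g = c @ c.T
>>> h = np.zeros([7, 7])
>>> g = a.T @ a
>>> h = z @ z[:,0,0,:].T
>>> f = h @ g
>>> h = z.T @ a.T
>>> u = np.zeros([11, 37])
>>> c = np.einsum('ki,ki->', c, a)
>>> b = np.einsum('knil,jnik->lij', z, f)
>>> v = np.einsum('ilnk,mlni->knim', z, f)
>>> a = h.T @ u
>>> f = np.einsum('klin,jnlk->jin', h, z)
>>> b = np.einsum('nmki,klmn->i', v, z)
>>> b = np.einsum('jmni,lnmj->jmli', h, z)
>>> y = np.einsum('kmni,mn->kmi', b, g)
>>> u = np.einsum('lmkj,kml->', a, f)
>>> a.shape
(7, 7, 5, 37)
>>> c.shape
()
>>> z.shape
(5, 7, 5, 11)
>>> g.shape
(5, 5)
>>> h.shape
(11, 5, 7, 7)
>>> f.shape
(5, 7, 7)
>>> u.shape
()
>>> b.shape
(11, 5, 5, 7)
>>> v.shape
(11, 5, 5, 5)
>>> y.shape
(11, 5, 7)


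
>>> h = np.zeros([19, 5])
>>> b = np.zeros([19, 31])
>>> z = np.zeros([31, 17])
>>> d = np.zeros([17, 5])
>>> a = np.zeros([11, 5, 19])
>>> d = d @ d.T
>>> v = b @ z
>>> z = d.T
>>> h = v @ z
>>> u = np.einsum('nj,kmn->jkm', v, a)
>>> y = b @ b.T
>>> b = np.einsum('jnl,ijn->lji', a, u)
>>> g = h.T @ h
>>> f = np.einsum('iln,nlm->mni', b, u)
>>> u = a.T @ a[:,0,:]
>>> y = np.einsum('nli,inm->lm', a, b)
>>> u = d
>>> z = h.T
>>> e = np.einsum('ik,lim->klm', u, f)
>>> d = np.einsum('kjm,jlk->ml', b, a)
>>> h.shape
(19, 17)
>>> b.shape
(19, 11, 17)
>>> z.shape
(17, 19)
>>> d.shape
(17, 5)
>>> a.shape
(11, 5, 19)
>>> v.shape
(19, 17)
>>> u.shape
(17, 17)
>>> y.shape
(5, 17)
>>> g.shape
(17, 17)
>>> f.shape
(5, 17, 19)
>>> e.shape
(17, 5, 19)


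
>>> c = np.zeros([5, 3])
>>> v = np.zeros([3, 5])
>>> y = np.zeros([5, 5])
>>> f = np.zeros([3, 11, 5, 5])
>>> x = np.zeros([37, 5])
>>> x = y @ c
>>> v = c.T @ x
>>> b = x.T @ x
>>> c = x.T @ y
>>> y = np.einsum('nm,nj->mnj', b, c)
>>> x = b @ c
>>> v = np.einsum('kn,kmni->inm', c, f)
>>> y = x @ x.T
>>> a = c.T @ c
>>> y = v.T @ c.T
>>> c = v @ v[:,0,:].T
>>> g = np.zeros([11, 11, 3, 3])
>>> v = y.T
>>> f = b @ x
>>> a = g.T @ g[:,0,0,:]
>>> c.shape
(5, 5, 5)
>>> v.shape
(3, 5, 11)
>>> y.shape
(11, 5, 3)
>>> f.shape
(3, 5)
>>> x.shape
(3, 5)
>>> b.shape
(3, 3)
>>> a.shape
(3, 3, 11, 3)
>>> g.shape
(11, 11, 3, 3)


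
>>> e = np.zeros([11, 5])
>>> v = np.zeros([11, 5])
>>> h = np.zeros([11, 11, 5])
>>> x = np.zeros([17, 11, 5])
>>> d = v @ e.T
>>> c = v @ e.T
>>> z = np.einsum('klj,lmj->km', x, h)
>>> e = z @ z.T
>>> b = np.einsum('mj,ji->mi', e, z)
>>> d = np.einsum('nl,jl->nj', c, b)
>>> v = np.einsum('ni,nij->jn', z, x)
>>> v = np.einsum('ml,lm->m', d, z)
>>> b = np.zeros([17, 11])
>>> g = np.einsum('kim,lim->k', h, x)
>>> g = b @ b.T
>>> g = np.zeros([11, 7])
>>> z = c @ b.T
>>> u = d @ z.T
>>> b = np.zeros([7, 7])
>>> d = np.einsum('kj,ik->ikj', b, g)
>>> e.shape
(17, 17)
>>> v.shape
(11,)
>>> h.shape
(11, 11, 5)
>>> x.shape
(17, 11, 5)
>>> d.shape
(11, 7, 7)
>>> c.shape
(11, 11)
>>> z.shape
(11, 17)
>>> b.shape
(7, 7)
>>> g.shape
(11, 7)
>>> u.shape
(11, 11)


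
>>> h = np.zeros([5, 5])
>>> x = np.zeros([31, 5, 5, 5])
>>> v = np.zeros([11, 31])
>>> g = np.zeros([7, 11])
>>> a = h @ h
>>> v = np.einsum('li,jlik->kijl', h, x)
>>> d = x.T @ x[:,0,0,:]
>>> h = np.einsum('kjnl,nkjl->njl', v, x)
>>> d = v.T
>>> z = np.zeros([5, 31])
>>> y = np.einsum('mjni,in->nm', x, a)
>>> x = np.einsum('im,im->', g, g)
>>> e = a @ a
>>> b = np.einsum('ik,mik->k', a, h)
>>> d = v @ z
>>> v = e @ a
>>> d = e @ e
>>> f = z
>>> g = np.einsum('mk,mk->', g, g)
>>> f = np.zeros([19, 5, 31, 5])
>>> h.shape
(31, 5, 5)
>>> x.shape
()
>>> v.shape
(5, 5)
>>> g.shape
()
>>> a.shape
(5, 5)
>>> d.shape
(5, 5)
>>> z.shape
(5, 31)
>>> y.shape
(5, 31)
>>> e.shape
(5, 5)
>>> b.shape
(5,)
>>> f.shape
(19, 5, 31, 5)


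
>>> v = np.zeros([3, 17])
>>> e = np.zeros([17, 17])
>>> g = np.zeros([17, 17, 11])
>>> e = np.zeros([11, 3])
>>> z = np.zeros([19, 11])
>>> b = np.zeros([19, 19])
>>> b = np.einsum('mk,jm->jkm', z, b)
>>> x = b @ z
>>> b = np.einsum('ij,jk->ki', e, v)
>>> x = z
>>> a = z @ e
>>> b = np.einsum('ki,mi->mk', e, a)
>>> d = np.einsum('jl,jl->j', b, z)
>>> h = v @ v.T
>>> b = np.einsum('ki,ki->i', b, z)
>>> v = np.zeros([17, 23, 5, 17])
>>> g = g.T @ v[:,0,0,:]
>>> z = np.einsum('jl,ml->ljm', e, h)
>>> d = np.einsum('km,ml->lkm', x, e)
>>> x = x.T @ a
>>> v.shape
(17, 23, 5, 17)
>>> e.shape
(11, 3)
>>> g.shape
(11, 17, 17)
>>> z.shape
(3, 11, 3)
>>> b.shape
(11,)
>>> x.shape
(11, 3)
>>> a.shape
(19, 3)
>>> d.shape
(3, 19, 11)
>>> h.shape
(3, 3)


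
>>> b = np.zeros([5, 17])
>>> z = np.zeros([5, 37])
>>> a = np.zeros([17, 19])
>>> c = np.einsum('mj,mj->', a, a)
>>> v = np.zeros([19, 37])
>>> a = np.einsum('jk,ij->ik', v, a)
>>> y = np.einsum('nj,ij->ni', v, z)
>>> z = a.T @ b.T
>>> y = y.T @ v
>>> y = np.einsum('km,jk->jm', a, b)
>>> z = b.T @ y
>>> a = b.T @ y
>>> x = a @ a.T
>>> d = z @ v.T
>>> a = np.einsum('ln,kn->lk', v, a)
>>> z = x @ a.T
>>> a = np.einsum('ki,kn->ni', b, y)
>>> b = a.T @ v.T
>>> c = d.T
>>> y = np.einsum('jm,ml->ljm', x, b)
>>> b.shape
(17, 19)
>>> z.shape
(17, 19)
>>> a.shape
(37, 17)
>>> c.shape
(19, 17)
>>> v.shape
(19, 37)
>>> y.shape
(19, 17, 17)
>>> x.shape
(17, 17)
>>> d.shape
(17, 19)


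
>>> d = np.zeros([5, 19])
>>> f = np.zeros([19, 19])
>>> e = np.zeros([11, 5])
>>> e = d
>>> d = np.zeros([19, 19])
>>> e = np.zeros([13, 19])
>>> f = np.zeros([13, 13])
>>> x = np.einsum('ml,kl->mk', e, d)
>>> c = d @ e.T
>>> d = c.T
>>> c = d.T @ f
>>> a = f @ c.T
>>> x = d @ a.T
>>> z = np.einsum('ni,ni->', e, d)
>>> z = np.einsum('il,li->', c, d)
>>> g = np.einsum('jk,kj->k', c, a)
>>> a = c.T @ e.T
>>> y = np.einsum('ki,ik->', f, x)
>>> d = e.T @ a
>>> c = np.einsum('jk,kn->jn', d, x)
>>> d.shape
(19, 13)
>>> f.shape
(13, 13)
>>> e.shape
(13, 19)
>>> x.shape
(13, 13)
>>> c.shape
(19, 13)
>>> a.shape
(13, 13)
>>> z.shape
()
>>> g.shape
(13,)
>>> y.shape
()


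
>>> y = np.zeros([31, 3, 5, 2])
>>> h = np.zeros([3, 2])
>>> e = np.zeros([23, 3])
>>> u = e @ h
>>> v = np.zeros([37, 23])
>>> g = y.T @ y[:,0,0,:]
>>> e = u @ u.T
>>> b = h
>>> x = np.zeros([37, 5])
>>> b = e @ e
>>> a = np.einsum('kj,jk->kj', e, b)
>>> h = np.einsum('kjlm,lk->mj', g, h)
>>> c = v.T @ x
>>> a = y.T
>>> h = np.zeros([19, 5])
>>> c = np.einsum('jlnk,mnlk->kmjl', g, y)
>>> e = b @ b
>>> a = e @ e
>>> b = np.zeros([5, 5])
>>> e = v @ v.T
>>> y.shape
(31, 3, 5, 2)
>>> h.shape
(19, 5)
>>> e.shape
(37, 37)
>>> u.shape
(23, 2)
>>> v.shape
(37, 23)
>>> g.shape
(2, 5, 3, 2)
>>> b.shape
(5, 5)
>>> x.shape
(37, 5)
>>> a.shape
(23, 23)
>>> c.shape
(2, 31, 2, 5)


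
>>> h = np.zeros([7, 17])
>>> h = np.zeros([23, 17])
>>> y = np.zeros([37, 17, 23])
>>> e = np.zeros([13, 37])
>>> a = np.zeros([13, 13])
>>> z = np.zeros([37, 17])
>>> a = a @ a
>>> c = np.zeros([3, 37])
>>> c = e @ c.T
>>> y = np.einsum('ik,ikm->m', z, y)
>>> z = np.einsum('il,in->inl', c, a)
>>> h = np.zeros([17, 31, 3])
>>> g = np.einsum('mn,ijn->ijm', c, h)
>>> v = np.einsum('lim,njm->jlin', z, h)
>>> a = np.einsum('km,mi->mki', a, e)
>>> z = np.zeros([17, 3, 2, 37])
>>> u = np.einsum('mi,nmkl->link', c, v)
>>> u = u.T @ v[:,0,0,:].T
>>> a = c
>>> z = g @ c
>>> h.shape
(17, 31, 3)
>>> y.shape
(23,)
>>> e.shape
(13, 37)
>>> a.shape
(13, 3)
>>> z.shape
(17, 31, 3)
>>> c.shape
(13, 3)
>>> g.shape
(17, 31, 13)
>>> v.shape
(31, 13, 13, 17)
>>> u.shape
(13, 31, 3, 31)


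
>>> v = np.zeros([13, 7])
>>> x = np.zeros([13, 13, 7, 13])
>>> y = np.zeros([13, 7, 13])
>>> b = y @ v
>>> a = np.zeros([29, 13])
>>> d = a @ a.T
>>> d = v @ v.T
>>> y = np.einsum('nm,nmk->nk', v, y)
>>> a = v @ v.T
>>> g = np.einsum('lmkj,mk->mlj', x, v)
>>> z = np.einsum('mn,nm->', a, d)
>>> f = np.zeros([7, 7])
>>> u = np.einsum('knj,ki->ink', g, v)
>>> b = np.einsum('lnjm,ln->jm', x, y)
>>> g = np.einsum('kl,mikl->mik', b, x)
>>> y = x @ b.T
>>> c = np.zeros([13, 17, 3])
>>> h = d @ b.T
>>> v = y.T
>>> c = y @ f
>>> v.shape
(7, 7, 13, 13)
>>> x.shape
(13, 13, 7, 13)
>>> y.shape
(13, 13, 7, 7)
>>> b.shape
(7, 13)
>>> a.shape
(13, 13)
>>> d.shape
(13, 13)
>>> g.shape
(13, 13, 7)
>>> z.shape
()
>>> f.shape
(7, 7)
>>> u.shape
(7, 13, 13)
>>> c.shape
(13, 13, 7, 7)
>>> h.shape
(13, 7)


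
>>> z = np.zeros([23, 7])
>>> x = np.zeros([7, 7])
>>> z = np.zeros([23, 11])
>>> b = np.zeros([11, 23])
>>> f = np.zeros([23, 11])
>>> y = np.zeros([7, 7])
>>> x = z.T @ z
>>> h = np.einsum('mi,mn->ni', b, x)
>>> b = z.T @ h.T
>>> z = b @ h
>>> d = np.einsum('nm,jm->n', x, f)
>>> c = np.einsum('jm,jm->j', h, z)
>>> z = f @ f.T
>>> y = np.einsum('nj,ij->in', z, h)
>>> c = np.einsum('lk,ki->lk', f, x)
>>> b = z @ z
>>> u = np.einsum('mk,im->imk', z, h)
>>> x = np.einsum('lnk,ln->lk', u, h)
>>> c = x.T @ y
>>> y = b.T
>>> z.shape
(23, 23)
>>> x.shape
(11, 23)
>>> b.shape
(23, 23)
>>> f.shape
(23, 11)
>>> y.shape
(23, 23)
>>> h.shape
(11, 23)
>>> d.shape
(11,)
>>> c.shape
(23, 23)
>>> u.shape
(11, 23, 23)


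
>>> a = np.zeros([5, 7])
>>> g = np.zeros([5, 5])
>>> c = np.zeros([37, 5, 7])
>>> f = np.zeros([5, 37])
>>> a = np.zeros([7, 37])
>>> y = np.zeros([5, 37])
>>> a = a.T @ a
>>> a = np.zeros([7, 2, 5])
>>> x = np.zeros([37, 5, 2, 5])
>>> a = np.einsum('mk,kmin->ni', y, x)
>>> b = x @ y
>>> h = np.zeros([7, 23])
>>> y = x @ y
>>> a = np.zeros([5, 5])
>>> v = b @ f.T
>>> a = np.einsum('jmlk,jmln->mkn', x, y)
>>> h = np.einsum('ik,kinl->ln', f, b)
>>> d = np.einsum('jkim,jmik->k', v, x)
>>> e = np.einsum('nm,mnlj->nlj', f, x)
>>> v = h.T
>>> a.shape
(5, 5, 37)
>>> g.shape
(5, 5)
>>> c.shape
(37, 5, 7)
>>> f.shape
(5, 37)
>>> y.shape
(37, 5, 2, 37)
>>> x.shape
(37, 5, 2, 5)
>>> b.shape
(37, 5, 2, 37)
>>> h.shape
(37, 2)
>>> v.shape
(2, 37)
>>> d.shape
(5,)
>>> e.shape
(5, 2, 5)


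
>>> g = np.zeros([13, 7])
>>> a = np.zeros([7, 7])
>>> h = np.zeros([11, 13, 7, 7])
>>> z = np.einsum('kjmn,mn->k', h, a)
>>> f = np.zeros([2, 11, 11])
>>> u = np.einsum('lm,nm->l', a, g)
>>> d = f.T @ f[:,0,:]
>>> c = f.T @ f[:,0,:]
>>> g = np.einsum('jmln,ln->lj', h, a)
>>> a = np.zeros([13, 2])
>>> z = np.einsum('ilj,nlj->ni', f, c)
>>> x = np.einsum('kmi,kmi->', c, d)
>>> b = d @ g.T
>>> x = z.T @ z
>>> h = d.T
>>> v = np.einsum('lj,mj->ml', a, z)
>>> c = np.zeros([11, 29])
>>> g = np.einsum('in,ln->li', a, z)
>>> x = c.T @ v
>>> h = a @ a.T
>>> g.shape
(11, 13)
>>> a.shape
(13, 2)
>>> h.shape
(13, 13)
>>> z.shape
(11, 2)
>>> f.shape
(2, 11, 11)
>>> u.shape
(7,)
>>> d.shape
(11, 11, 11)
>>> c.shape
(11, 29)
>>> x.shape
(29, 13)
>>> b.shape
(11, 11, 7)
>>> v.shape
(11, 13)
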